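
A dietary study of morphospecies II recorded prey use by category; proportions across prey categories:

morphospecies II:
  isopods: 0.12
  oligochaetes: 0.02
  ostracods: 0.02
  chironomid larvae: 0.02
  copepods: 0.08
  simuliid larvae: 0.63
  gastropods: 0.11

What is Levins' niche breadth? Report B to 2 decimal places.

Σpᵢ² = 0.12² + 0.02² + 0.02² + 0.02² + 0.08² + 0.63² + 0.11² = 0.0144 + 0.0004 + 0.0004 + 0.0004 + 0.0064 + 0.3969 + 0.0121 = 0.4310
B = 1 / 0.4310 = 2.3202

2.32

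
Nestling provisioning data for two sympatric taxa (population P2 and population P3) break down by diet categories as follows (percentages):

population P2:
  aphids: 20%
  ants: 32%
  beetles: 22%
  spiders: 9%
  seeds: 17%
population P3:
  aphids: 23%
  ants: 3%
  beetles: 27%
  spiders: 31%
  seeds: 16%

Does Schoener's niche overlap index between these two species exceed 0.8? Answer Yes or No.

Convert percentages to proportions (divide by 100).
Σ|p₁ᵢ − p₂ᵢ| = 0.03 + 0.29 + 0.05 + 0.22 + 0.01 = 0.60
D = 1 − ½ × 0.60 = 1 − 0.300 = 0.7000
D = 0.7000 < 0.8 → No.

No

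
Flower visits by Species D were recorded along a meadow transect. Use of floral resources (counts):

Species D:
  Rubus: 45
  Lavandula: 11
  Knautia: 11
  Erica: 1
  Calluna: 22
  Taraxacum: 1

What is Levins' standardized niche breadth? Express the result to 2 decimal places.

Proportions for Species D (n=91): 45/91=0.4945, 11/91=0.1209, 11/91=0.1209, 1/91=0.0110, 22/91=0.2418, 1/91=0.0110
Σpᵢ² = 0.4945² + 0.1209² + 0.1209² + 0.0110² + 0.2418² + 0.0110² = 0.244530 + 0.014617 + 0.014617 + 0.000121 + 0.058467 + 0.000121 = 0.332473
B = 1 / 0.332473 = 3.0078
Bₛ = (B − 1)/(n − 1) = (3.0078 − 1)/(6 − 1) = 2.0078/5 = 0.4016

0.40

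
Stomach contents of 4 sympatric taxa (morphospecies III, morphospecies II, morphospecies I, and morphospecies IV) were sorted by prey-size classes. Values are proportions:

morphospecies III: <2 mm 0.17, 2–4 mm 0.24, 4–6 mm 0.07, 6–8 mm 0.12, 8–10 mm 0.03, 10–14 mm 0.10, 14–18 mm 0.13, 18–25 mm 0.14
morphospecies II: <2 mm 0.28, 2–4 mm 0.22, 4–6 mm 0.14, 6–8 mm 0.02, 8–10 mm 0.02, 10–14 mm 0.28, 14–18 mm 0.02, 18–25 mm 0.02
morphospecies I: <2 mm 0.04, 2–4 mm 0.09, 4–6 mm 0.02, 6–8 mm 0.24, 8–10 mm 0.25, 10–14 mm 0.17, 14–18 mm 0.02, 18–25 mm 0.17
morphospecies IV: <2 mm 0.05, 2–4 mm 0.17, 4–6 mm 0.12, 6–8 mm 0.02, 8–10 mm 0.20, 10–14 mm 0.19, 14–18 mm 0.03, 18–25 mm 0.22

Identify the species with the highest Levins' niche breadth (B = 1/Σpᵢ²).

morphospecies III

Σp_IIIᵢ² = 0.17² + 0.24² + 0.07² + 0.12² + 0.03² + 0.10² + 0.13² + 0.14² = 0.0289 + 0.0576 + 0.0049 + 0.0144 + 0.0009 + 0.0100 + 0.0169 + 0.0196 = 0.1532
B_III = 1 / 0.1532 = 6.5274
Σp_IIᵢ² = 0.28² + 0.22² + 0.14² + 0.02² + 0.02² + 0.28² + 0.02² + 0.02² = 0.0784 + 0.0484 + 0.0196 + 0.0004 + 0.0004 + 0.0784 + 0.0004 + 0.0004 = 0.2264
B_II = 1 / 0.2264 = 4.4170
Σp_Iᵢ² = 0.04² + 0.09² + 0.02² + 0.24² + 0.25² + 0.17² + 0.02² + 0.17² = 0.0016 + 0.0081 + 0.0004 + 0.0576 + 0.0625 + 0.0289 + 0.0004 + 0.0289 = 0.1884
B_I = 1 / 0.1884 = 5.3079
Σp_IVᵢ² = 0.05² + 0.17² + 0.12² + 0.02² + 0.20² + 0.19² + 0.03² + 0.22² = 0.0025 + 0.0289 + 0.0144 + 0.0004 + 0.0400 + 0.0361 + 0.0009 + 0.0484 = 0.1716
B_IV = 1 / 0.1716 = 5.8275
Highest B → broadest niche (most generalist): morphospecies III (B = 6.53).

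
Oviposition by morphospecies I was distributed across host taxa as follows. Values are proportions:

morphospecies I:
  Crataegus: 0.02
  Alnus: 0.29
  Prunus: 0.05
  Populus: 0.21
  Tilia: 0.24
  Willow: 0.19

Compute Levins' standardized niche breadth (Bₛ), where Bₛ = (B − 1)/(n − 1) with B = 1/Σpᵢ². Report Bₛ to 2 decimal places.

0.69

Σpᵢ² = 0.02² + 0.29² + 0.05² + 0.21² + 0.24² + 0.19² = 0.0004 + 0.0841 + 0.0025 + 0.0441 + 0.0576 + 0.0361 = 0.2248
B = 1 / 0.2248 = 4.4484
Bₛ = (B − 1)/(n − 1) = (4.4484 − 1)/(6 − 1) = 3.4484/5 = 0.6897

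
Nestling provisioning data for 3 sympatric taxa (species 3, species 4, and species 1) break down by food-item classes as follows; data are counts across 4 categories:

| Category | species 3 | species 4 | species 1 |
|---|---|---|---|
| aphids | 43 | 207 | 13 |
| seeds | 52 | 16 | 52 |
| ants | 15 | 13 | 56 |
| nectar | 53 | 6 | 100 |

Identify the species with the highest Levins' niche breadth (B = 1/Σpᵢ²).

Proportions for species 3 (n=163): 43/163=0.2638, 52/163=0.3190, 15/163=0.0920, 53/163=0.3252
Proportions for species 4 (n=242): 207/242=0.8554, 16/242=0.0661, 13/242=0.0537, 6/242=0.0248
Proportions for species 1 (n=221): 13/221=0.0588, 52/221=0.2353, 56/221=0.2534, 100/221=0.4525
Σp_3ᵢ² = 0.2638² + 0.3190² + 0.0920² + 0.3252² = 0.069590 + 0.101761 + 0.008464 + 0.105755 = 0.285570
B_3 = 1 / 0.285570 = 3.5018
Σp_4ᵢ² = 0.8554² + 0.0661² + 0.0537² + 0.0248² = 0.731709 + 0.004369 + 0.002884 + 0.000615 = 0.739577
B_4 = 1 / 0.739577 = 1.3521
Σp_1ᵢ² = 0.0588² + 0.2353² + 0.2534² + 0.4525² = 0.003457 + 0.055366 + 0.064212 + 0.204756 = 0.327791
B_1 = 1 / 0.327791 = 3.0507
Highest B → broadest niche (most generalist): species 3 (B = 3.50).

species 3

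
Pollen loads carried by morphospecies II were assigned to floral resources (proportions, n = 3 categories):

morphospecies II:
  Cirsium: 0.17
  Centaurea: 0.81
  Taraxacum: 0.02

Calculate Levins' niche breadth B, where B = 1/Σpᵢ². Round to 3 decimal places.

Σpᵢ² = 0.17² + 0.81² + 0.02² = 0.0289 + 0.6561 + 0.0004 = 0.6854
B = 1 / 0.6854 = 1.45900

1.459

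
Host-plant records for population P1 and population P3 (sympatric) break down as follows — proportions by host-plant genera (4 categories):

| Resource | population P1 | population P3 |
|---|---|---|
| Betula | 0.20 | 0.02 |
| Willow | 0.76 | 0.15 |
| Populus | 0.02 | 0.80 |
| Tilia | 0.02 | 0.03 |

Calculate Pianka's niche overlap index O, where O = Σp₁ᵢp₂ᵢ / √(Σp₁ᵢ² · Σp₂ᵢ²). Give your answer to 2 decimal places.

Σ p₁ᵢp₂ᵢ = 0.0040 + 0.1140 + 0.0160 + 0.0006 = 0.1346
Σp_1ᵢ² = 0.20² + 0.76² + 0.02² + 0.02² = 0.0400 + 0.5776 + 0.0004 + 0.0004 = 0.6184
Σp_2ᵢ² = 0.02² + 0.15² + 0.80² + 0.03² = 0.0004 + 0.0225 + 0.6400 + 0.0009 = 0.6638
O = 0.1346 / √(0.6184 × 0.6638) = 0.1346 / 0.64070 = 0.2101

0.21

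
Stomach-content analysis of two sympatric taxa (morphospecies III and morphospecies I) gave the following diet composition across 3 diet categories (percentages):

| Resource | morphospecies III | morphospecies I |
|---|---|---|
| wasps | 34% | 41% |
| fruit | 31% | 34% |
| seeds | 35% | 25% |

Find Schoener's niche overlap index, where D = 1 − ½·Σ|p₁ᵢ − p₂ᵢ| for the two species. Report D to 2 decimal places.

Convert percentages to proportions (divide by 100).
Σ|p₁ᵢ − p₂ᵢ| = 0.07 + 0.03 + 0.10 = 0.20
D = 1 − ½ × 0.20 = 1 − 0.100 = 0.9000

0.90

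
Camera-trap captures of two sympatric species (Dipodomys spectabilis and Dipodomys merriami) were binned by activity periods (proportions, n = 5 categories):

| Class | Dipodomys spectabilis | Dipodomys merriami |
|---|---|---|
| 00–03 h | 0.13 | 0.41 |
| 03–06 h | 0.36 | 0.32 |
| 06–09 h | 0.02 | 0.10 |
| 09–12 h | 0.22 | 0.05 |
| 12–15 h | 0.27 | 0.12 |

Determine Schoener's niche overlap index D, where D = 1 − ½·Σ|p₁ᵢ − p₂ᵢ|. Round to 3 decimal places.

0.640

Σ|p₁ᵢ − p₂ᵢ| = 0.28 + 0.04 + 0.08 + 0.17 + 0.15 = 0.72
D = 1 − ½ × 0.72 = 1 − 0.360 = 0.64000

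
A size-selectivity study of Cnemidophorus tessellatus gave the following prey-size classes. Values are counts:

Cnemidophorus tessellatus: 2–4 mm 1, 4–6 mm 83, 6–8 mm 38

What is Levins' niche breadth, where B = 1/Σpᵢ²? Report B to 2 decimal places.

1.79

Proportions for Cnemidophorus tessellatus (n=122): 1/122=0.0082, 83/122=0.6803, 38/122=0.3115
Σpᵢ² = 0.0082² + 0.6803² + 0.3115² = 0.000067 + 0.462808 + 0.097032 = 0.559907
B = 1 / 0.559907 = 1.7860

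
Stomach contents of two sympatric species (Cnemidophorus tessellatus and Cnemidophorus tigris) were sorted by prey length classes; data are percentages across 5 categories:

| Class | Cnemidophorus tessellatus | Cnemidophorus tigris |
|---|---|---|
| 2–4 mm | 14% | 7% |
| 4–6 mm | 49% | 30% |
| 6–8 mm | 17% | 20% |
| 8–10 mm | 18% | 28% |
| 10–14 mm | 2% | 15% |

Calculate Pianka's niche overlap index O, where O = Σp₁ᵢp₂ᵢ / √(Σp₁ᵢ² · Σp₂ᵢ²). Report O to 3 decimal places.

Convert percentages to proportions (divide by 100).
Σ p₁ᵢp₂ᵢ = 0.0098 + 0.1470 + 0.0340 + 0.0504 + 0.0030 = 0.2442
Σp_1ᵢ² = 0.14² + 0.49² + 0.17² + 0.18² + 0.02² = 0.0196 + 0.2401 + 0.0289 + 0.0324 + 0.0004 = 0.3214
Σp_2ᵢ² = 0.07² + 0.30² + 0.20² + 0.28² + 0.15² = 0.0049 + 0.0900 + 0.0400 + 0.0784 + 0.0225 = 0.2358
O = 0.2442 / √(0.3214 × 0.2358) = 0.2442 / 0.275293 = 0.88705

0.887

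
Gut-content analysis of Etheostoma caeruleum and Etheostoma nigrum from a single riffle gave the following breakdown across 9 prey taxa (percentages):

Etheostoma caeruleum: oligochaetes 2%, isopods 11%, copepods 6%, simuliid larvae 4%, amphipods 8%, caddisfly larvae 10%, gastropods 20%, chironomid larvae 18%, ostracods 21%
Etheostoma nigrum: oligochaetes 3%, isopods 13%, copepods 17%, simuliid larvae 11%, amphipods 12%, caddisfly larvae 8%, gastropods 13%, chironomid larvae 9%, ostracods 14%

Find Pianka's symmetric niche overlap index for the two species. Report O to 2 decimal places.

Convert percentages to proportions (divide by 100).
Σ p₁ᵢp₂ᵢ = 0.0006 + 0.0143 + 0.0102 + 0.0044 + 0.0096 + 0.0080 + 0.0260 + 0.0162 + 0.0294 = 0.1187
Σp_1ᵢ² = 0.02² + 0.11² + 0.06² + 0.04² + 0.08² + 0.10² + 0.20² + 0.18² + 0.21² = 0.0004 + 0.0121 + 0.0036 + 0.0016 + 0.0064 + 0.0100 + 0.0400 + 0.0324 + 0.0441 = 0.1506
Σp_2ᵢ² = 0.03² + 0.13² + 0.17² + 0.11² + 0.12² + 0.08² + 0.13² + 0.09² + 0.14² = 0.0009 + 0.0169 + 0.0289 + 0.0121 + 0.0144 + 0.0064 + 0.0169 + 0.0081 + 0.0196 = 0.1242
O = 0.1187 / √(0.1506 × 0.1242) = 0.1187 / 0.13676 = 0.8679

0.87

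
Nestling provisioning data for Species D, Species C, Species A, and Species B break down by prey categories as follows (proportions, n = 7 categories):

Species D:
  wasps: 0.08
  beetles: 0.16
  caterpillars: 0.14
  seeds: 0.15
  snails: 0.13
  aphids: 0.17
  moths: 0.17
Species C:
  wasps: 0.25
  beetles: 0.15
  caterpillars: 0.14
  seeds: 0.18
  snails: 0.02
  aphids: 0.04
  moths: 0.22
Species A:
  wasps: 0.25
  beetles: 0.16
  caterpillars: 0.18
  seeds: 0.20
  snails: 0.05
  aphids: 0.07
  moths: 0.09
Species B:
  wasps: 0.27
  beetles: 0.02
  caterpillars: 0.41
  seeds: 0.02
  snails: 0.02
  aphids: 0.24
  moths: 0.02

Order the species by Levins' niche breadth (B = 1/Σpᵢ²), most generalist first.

Σp_Dᵢ² = 0.08² + 0.16² + 0.14² + 0.15² + 0.13² + 0.17² + 0.17² = 0.0064 + 0.0256 + 0.0196 + 0.0225 + 0.0169 + 0.0289 + 0.0289 = 0.1488
B_D = 1 / 0.1488 = 6.7204
Σp_Cᵢ² = 0.25² + 0.15² + 0.14² + 0.18² + 0.02² + 0.04² + 0.22² = 0.0625 + 0.0225 + 0.0196 + 0.0324 + 0.0004 + 0.0016 + 0.0484 = 0.1874
B_C = 1 / 0.1874 = 5.3362
Σp_Aᵢ² = 0.25² + 0.16² + 0.18² + 0.20² + 0.05² + 0.07² + 0.09² = 0.0625 + 0.0256 + 0.0324 + 0.0400 + 0.0025 + 0.0049 + 0.0081 = 0.1760
B_A = 1 / 0.1760 = 5.6818
Σp_Bᵢ² = 0.27² + 0.02² + 0.41² + 0.02² + 0.02² + 0.24² + 0.02² = 0.0729 + 0.0004 + 0.1681 + 0.0004 + 0.0004 + 0.0576 + 0.0004 = 0.3002
B_B = 1 / 0.3002 = 3.3311
Ranking by B (broadest → narrowest): Species D (6.72) > Species A (5.68) > Species C (5.34) > Species B (3.33)

Species D > Species A > Species C > Species B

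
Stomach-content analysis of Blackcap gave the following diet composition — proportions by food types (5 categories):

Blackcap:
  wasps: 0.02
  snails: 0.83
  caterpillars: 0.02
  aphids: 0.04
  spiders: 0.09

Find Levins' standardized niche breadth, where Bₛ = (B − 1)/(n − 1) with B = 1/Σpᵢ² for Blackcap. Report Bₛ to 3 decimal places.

Σpᵢ² = 0.02² + 0.83² + 0.02² + 0.04² + 0.09² = 0.0004 + 0.6889 + 0.0004 + 0.0016 + 0.0081 = 0.6994
B = 1 / 0.6994 = 1.42980
Bₛ = (B − 1)/(n − 1) = (1.42980 − 1)/(5 − 1) = 0.42980/4 = 0.10745

0.107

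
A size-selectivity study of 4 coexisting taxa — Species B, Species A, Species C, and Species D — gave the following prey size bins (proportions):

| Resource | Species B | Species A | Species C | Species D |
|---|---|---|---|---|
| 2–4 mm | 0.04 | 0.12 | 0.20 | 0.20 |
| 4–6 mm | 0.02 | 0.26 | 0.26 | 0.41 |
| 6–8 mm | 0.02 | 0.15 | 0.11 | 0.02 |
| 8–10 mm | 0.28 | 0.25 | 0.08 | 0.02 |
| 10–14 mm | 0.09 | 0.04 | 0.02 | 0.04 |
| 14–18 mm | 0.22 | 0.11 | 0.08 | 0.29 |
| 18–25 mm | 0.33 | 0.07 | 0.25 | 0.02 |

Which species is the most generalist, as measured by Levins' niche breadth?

Species A

Σp_Bᵢ² = 0.04² + 0.02² + 0.02² + 0.28² + 0.09² + 0.22² + 0.33² = 0.0016 + 0.0004 + 0.0004 + 0.0784 + 0.0081 + 0.0484 + 0.1089 = 0.2462
B_B = 1 / 0.2462 = 4.0617
Σp_Aᵢ² = 0.12² + 0.26² + 0.15² + 0.25² + 0.04² + 0.11² + 0.07² = 0.0144 + 0.0676 + 0.0225 + 0.0625 + 0.0016 + 0.0121 + 0.0049 = 0.1856
B_A = 1 / 0.1856 = 5.3879
Σp_Cᵢ² = 0.20² + 0.26² + 0.11² + 0.08² + 0.02² + 0.08² + 0.25² = 0.0400 + 0.0676 + 0.0121 + 0.0064 + 0.0004 + 0.0064 + 0.0625 = 0.1954
B_C = 1 / 0.1954 = 5.1177
Σp_Dᵢ² = 0.20² + 0.41² + 0.02² + 0.02² + 0.04² + 0.29² + 0.02² = 0.0400 + 0.1681 + 0.0004 + 0.0004 + 0.0016 + 0.0841 + 0.0004 = 0.2950
B_D = 1 / 0.2950 = 3.3898
Highest B → broadest niche (most generalist): Species A (B = 5.39).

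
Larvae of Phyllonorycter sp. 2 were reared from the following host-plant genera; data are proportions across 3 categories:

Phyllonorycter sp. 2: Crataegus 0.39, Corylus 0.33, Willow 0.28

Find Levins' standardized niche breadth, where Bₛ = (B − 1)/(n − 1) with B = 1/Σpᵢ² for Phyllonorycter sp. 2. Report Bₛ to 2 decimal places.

Σpᵢ² = 0.39² + 0.33² + 0.28² = 0.1521 + 0.1089 + 0.0784 = 0.3394
B = 1 / 0.3394 = 2.9464
Bₛ = (B − 1)/(n − 1) = (2.9464 − 1)/(3 − 1) = 1.9464/2 = 0.9732

0.97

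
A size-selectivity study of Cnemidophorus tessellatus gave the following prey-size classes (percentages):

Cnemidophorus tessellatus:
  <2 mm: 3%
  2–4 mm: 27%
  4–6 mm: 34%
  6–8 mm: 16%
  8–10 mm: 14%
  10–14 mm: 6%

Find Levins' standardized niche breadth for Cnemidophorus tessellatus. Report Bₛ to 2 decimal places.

0.64

Convert percentages to proportions (divide by 100).
Σpᵢ² = 0.03² + 0.27² + 0.34² + 0.16² + 0.14² + 0.06² = 0.0009 + 0.0729 + 0.1156 + 0.0256 + 0.0196 + 0.0036 = 0.2382
B = 1 / 0.2382 = 4.1982
Bₛ = (B − 1)/(n − 1) = (4.1982 − 1)/(6 − 1) = 3.1982/5 = 0.6396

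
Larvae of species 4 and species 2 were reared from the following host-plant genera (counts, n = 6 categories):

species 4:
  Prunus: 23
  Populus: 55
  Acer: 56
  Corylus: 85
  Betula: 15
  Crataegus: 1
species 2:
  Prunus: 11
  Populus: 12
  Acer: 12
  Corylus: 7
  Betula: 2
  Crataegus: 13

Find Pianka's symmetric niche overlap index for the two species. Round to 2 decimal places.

Proportions for species 4 (n=235): 23/235=0.0979, 55/235=0.2340, 56/235=0.2383, 85/235=0.3617, 15/235=0.0638, 1/235=0.0043
Proportions for species 2 (n=57): 11/57=0.1930, 12/57=0.2105, 12/57=0.2105, 7/57=0.1228, 2/57=0.0351, 13/57=0.2281
Σ p₁ᵢp₂ᵢ = 0.018895 + 0.049257 + 0.050162 + 0.044417 + 0.002239 + 0.000981 = 0.165951
Σp_1ᵢ² = 0.0979² + 0.2340² + 0.2383² + 0.3617² + 0.0638² + 0.0043² = 0.009584 + 0.054756 + 0.056787 + 0.130827 + 0.004070 + 0.000018 = 0.256042
Σp_2ᵢ² = 0.1930² + 0.2105² + 0.2105² + 0.1228² + 0.0351² + 0.2281² = 0.037249 + 0.044310 + 0.044310 + 0.015080 + 0.001232 + 0.052030 = 0.194211
O = 0.165951 / √(0.256042 × 0.194211) = 0.165951 / 0.2229937 = 0.7442

0.74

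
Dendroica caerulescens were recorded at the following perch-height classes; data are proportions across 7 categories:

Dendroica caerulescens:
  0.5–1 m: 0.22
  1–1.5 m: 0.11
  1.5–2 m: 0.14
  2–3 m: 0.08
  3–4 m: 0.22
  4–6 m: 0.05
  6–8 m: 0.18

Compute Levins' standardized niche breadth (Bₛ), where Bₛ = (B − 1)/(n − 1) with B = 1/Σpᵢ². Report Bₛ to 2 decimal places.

Σpᵢ² = 0.22² + 0.11² + 0.14² + 0.08² + 0.22² + 0.05² + 0.18² = 0.0484 + 0.0121 + 0.0196 + 0.0064 + 0.0484 + 0.0025 + 0.0324 = 0.1698
B = 1 / 0.1698 = 5.8893
Bₛ = (B − 1)/(n − 1) = (5.8893 − 1)/(7 − 1) = 4.8893/6 = 0.8149

0.81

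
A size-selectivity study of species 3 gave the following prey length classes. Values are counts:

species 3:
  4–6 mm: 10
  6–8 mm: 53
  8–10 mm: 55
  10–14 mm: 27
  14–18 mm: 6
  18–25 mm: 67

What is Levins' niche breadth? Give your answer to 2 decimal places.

Proportions for species 3 (n=218): 10/218=0.0459, 53/218=0.2431, 55/218=0.2523, 27/218=0.1239, 6/218=0.0275, 67/218=0.3073
Σpᵢ² = 0.0459² + 0.2431² + 0.2523² + 0.1239² + 0.0275² + 0.3073² = 0.002107 + 0.059098 + 0.063655 + 0.015351 + 0.000756 + 0.094433 = 0.235400
B = 1 / 0.235400 = 4.2481

4.25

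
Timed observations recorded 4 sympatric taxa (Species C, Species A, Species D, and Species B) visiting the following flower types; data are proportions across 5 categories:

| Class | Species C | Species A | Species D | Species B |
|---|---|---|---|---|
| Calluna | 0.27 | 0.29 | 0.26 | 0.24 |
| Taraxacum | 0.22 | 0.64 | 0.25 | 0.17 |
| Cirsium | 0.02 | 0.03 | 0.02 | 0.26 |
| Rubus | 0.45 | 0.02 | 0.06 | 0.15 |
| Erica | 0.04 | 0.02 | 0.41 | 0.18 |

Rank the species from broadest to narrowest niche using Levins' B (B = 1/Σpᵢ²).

Σp_Cᵢ² = 0.27² + 0.22² + 0.02² + 0.45² + 0.04² = 0.0729 + 0.0484 + 0.0004 + 0.2025 + 0.0016 = 0.3258
B_C = 1 / 0.3258 = 3.0694
Σp_Aᵢ² = 0.29² + 0.64² + 0.03² + 0.02² + 0.02² = 0.0841 + 0.4096 + 0.0009 + 0.0004 + 0.0004 = 0.4954
B_A = 1 / 0.4954 = 2.0186
Σp_Dᵢ² = 0.26² + 0.25² + 0.02² + 0.06² + 0.41² = 0.0676 + 0.0625 + 0.0004 + 0.0036 + 0.1681 = 0.3022
B_D = 1 / 0.3022 = 3.3091
Σp_Bᵢ² = 0.24² + 0.17² + 0.26² + 0.15² + 0.18² = 0.0576 + 0.0289 + 0.0676 + 0.0225 + 0.0324 = 0.2090
B_B = 1 / 0.2090 = 4.7847
Ranking by B (broadest → narrowest): Species B (4.78) > Species D (3.31) > Species C (3.07) > Species A (2.02)

Species B > Species D > Species C > Species A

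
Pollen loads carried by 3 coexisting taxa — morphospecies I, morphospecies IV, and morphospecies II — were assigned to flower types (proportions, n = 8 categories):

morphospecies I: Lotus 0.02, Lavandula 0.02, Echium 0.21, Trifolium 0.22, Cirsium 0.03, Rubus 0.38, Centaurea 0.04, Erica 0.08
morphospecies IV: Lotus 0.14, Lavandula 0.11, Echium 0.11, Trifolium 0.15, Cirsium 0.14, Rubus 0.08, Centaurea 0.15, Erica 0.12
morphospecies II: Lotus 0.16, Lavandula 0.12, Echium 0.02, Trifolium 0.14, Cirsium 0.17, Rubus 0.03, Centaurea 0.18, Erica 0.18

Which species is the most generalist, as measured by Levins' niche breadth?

Σp_Iᵢ² = 0.02² + 0.02² + 0.21² + 0.22² + 0.03² + 0.38² + 0.04² + 0.08² = 0.0004 + 0.0004 + 0.0441 + 0.0484 + 0.0009 + 0.1444 + 0.0016 + 0.0064 = 0.2466
B_I = 1 / 0.2466 = 4.0552
Σp_IVᵢ² = 0.14² + 0.11² + 0.11² + 0.15² + 0.14² + 0.08² + 0.15² + 0.12² = 0.0196 + 0.0121 + 0.0121 + 0.0225 + 0.0196 + 0.0064 + 0.0225 + 0.0144 = 0.1292
B_IV = 1 / 0.1292 = 7.7399
Σp_IIᵢ² = 0.16² + 0.12² + 0.02² + 0.14² + 0.17² + 0.03² + 0.18² + 0.18² = 0.0256 + 0.0144 + 0.0004 + 0.0196 + 0.0289 + 0.0009 + 0.0324 + 0.0324 = 0.1546
B_II = 1 / 0.1546 = 6.4683
Highest B → broadest niche (most generalist): morphospecies IV (B = 7.74).

morphospecies IV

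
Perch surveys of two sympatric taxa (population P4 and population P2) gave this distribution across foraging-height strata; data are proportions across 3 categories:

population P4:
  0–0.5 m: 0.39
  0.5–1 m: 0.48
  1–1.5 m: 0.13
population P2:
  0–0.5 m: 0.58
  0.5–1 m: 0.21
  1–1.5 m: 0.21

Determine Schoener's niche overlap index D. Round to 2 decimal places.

Σ|p₁ᵢ − p₂ᵢ| = 0.19 + 0.27 + 0.08 = 0.54
D = 1 − ½ × 0.54 = 1 − 0.270 = 0.7300

0.73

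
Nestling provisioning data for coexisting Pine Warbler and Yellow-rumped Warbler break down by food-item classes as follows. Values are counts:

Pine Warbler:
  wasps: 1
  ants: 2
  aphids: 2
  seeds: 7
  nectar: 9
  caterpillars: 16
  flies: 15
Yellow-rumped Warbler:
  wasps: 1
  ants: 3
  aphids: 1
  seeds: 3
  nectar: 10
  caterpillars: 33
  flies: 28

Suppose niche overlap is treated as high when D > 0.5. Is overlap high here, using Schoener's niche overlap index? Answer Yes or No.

Proportions for Pine Warbler (n=52): 1/52=0.0192, 2/52=0.0385, 2/52=0.0385, 7/52=0.1346, 9/52=0.1731, 16/52=0.3077, 15/52=0.2885
Proportions for Yellow-rumped Warbler (n=79): 1/79=0.0127, 3/79=0.0380, 1/79=0.0127, 3/79=0.0380, 10/79=0.1266, 33/79=0.4177, 28/79=0.3544
Σ|p₁ᵢ − p₂ᵢ| = 0.0065 + 0.0005 + 0.0258 + 0.0966 + 0.0465 + 0.1100 + 0.0659 = 0.3518
D = 1 − ½ × 0.3518 = 1 − 0.17590 = 0.82410
D = 0.82410 > 0.5 → Yes.

Yes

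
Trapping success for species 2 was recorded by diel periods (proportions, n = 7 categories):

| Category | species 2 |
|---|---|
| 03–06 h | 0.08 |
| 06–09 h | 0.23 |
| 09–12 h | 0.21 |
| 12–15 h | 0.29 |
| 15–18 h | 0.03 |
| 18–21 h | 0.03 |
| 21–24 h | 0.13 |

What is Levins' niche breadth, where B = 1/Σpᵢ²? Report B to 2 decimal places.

4.85

Σpᵢ² = 0.08² + 0.23² + 0.21² + 0.29² + 0.03² + 0.03² + 0.13² = 0.0064 + 0.0529 + 0.0441 + 0.0841 + 0.0009 + 0.0009 + 0.0169 = 0.2062
B = 1 / 0.2062 = 4.8497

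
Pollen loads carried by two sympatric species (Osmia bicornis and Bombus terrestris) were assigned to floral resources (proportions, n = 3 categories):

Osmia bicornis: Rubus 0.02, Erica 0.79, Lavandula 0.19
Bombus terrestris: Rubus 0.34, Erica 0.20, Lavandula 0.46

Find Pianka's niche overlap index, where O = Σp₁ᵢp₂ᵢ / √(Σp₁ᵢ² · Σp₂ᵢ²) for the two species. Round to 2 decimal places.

Σ p₁ᵢp₂ᵢ = 0.0068 + 0.1580 + 0.0874 = 0.2522
Σp_1ᵢ² = 0.02² + 0.79² + 0.19² = 0.0004 + 0.6241 + 0.0361 = 0.6606
Σp_2ᵢ² = 0.34² + 0.20² + 0.46² = 0.1156 + 0.0400 + 0.2116 = 0.3672
O = 0.2522 / √(0.6606 × 0.3672) = 0.2522 / 0.49252 = 0.5121

0.51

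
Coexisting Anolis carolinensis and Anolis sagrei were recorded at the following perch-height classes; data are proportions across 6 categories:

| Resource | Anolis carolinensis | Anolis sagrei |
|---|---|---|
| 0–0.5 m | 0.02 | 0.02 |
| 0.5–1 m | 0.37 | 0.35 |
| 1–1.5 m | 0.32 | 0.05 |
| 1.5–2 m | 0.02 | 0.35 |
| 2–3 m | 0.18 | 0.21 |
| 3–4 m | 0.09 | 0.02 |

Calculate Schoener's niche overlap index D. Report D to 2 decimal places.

Σ|p₁ᵢ − p₂ᵢ| = 0.00 + 0.02 + 0.27 + 0.33 + 0.03 + 0.07 = 0.72
D = 1 − ½ × 0.72 = 1 − 0.360 = 0.6400

0.64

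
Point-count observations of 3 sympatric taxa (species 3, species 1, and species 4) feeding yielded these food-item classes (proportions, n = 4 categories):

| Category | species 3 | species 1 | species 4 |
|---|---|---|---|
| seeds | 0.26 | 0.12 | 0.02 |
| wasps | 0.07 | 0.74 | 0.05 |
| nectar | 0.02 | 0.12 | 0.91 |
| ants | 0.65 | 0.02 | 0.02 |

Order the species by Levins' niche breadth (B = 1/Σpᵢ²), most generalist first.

Σp_3ᵢ² = 0.26² + 0.07² + 0.02² + 0.65² = 0.0676 + 0.0049 + 0.0004 + 0.4225 = 0.4954
B_3 = 1 / 0.4954 = 2.0186
Σp_1ᵢ² = 0.12² + 0.74² + 0.12² + 0.02² = 0.0144 + 0.5476 + 0.0144 + 0.0004 = 0.5768
B_1 = 1 / 0.5768 = 1.7337
Σp_4ᵢ² = 0.02² + 0.05² + 0.91² + 0.02² = 0.0004 + 0.0025 + 0.8281 + 0.0004 = 0.8314
B_4 = 1 / 0.8314 = 1.2028
Ranking by B (broadest → narrowest): species 3 (2.02) > species 1 (1.73) > species 4 (1.20)

species 3 > species 1 > species 4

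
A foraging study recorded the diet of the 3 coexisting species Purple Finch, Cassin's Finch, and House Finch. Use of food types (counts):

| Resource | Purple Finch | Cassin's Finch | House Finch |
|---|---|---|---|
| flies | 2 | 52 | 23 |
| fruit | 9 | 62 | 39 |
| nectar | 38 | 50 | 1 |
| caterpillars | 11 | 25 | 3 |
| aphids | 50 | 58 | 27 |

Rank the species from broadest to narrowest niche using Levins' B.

Proportions for Purple Finch (n=110): 2/110=0.0182, 9/110=0.0818, 38/110=0.3455, 11/110=0.1000, 50/110=0.4545
Proportions for Cassin's Finch (n=247): 52/247=0.2105, 62/247=0.2510, 50/247=0.2024, 25/247=0.1012, 58/247=0.2348
Proportions for House Finch (n=93): 23/93=0.2473, 39/93=0.4194, 1/93=0.0108, 3/93=0.0323, 27/93=0.2903
Σp_Purpᵢ² = 0.0182² + 0.0818² + 0.3455² + 0.1000² + 0.4545² = 0.000331 + 0.006691 + 0.119370 + 0.010000 + 0.206570 = 0.342962
B_Purp = 1 / 0.342962 = 2.9158
Σp_Cassᵢ² = 0.2105² + 0.2510² + 0.2024² + 0.1012² + 0.2348² = 0.044310 + 0.063001 + 0.040966 + 0.010241 + 0.055131 = 0.213649
B_Cass = 1 / 0.213649 = 4.6806
Σp_Housᵢ² = 0.2473² + 0.4194² + 0.0108² + 0.0323² + 0.2903² = 0.061157 + 0.175896 + 0.000117 + 0.001043 + 0.084274 = 0.322487
B_Hous = 1 / 0.322487 = 3.1009
Ranking by B (broadest → narrowest): Cassin's Finch (4.68) > House Finch (3.10) > Purple Finch (2.92)

Cassin's Finch > House Finch > Purple Finch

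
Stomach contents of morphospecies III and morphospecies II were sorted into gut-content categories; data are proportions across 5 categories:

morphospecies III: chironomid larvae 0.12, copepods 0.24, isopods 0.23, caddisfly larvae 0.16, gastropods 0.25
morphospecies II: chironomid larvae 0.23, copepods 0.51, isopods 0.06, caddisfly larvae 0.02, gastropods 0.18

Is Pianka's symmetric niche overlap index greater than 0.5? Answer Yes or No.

Yes

Σ p₁ᵢp₂ᵢ = 0.0276 + 0.1224 + 0.0138 + 0.0032 + 0.0450 = 0.2120
Σp_1ᵢ² = 0.12² + 0.24² + 0.23² + 0.16² + 0.25² = 0.0144 + 0.0576 + 0.0529 + 0.0256 + 0.0625 = 0.2130
Σp_2ᵢ² = 0.23² + 0.51² + 0.06² + 0.02² + 0.18² = 0.0529 + 0.2601 + 0.0036 + 0.0004 + 0.0324 = 0.3494
O = 0.2120 / √(0.2130 × 0.3494) = 0.2120 / 0.27280 = 0.7771
O = 0.7771 > 0.5 → Yes.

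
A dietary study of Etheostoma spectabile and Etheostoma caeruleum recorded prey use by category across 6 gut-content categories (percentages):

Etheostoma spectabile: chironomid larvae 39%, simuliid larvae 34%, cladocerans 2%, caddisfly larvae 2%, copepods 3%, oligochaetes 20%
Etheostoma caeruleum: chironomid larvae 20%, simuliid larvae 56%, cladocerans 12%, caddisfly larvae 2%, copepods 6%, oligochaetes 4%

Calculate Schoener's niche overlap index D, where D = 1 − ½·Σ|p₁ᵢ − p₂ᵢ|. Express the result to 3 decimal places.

0.650

Convert percentages to proportions (divide by 100).
Σ|p₁ᵢ − p₂ᵢ| = 0.19 + 0.22 + 0.10 + 0.00 + 0.03 + 0.16 = 0.70
D = 1 − ½ × 0.70 = 1 − 0.350 = 0.65000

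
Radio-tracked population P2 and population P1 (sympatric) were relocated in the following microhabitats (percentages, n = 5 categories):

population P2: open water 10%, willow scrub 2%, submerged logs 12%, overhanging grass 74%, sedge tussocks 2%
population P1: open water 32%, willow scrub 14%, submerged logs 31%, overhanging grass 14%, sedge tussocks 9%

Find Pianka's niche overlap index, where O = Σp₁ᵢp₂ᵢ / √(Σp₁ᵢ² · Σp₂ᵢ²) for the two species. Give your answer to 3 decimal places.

0.473

Convert percentages to proportions (divide by 100).
Σ p₁ᵢp₂ᵢ = 0.0320 + 0.0028 + 0.0372 + 0.1036 + 0.0018 = 0.1774
Σp_1ᵢ² = 0.10² + 0.02² + 0.12² + 0.74² + 0.02² = 0.0100 + 0.0004 + 0.0144 + 0.5476 + 0.0004 = 0.5728
Σp_2ᵢ² = 0.32² + 0.14² + 0.31² + 0.14² + 0.09² = 0.1024 + 0.0196 + 0.0961 + 0.0196 + 0.0081 = 0.2458
O = 0.1774 / √(0.5728 × 0.2458) = 0.1774 / 0.375226 = 0.47278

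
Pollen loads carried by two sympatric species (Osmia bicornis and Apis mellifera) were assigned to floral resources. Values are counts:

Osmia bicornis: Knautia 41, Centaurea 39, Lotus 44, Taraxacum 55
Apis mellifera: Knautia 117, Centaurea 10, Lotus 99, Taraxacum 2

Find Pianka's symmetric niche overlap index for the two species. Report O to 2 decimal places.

Proportions for Osmia bicornis (n=179): 41/179=0.2291, 39/179=0.2179, 44/179=0.2458, 55/179=0.3073
Proportions for Apis mellifera (n=228): 117/228=0.5132, 10/228=0.0439, 99/228=0.4342, 2/228=0.0088
Σ p₁ᵢp₂ᵢ = 0.117574 + 0.009566 + 0.106726 + 0.002704 = 0.236570
Σp_1ᵢ² = 0.2291² + 0.2179² + 0.2458² + 0.3073² = 0.052487 + 0.047480 + 0.060418 + 0.094433 = 0.254818
Σp_2ᵢ² = 0.5132² + 0.0439² + 0.4342² + 0.0088² = 0.263374 + 0.001927 + 0.188530 + 0.000077 = 0.453908
O = 0.236570 / √(0.254818 × 0.453908) = 0.236570 / 0.3400940 = 0.6956

0.70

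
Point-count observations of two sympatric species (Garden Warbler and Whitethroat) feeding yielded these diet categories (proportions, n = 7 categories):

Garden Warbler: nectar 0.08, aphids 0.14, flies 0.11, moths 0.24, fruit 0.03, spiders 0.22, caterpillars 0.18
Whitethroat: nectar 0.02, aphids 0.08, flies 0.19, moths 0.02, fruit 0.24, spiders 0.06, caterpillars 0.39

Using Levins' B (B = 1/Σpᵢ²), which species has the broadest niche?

Σp_Warbᵢ² = 0.08² + 0.14² + 0.11² + 0.24² + 0.03² + 0.22² + 0.18² = 0.0064 + 0.0196 + 0.0121 + 0.0576 + 0.0009 + 0.0484 + 0.0324 = 0.1774
B_Warb = 1 / 0.1774 = 5.6370
Σp_Whitᵢ² = 0.02² + 0.08² + 0.19² + 0.02² + 0.24² + 0.06² + 0.39² = 0.0004 + 0.0064 + 0.0361 + 0.0004 + 0.0576 + 0.0036 + 0.1521 = 0.2566
B_Whit = 1 / 0.2566 = 3.8971
Highest B → broadest niche (most generalist): Garden Warbler (B = 5.64).

Garden Warbler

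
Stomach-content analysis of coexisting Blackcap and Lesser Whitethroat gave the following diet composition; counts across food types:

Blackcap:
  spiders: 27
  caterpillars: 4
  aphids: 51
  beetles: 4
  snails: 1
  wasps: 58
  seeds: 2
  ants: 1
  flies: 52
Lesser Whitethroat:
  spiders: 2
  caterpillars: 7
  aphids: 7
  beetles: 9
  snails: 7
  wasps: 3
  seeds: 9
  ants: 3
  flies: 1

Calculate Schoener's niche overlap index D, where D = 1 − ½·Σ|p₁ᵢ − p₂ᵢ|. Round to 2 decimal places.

0.33

Proportions for Blackcap (n=200): 27/200=0.1350, 4/200=0.0200, 51/200=0.2550, 4/200=0.0200, 1/200=0.0050, 58/200=0.2900, 2/200=0.0100, 1/200=0.0050, 52/200=0.2600
Proportions for Lesser Whitethroat (n=48): 2/48=0.0417, 7/48=0.1458, 7/48=0.1458, 9/48=0.1875, 7/48=0.1458, 3/48=0.0625, 9/48=0.1875, 3/48=0.0625, 1/48=0.0208
Σ|p₁ᵢ − p₂ᵢ| = 0.0933 + 0.1258 + 0.1092 + 0.1675 + 0.1408 + 0.2275 + 0.1775 + 0.0575 + 0.2392 = 1.3383
D = 1 − ½ × 1.3383 = 1 − 0.66915 = 0.33085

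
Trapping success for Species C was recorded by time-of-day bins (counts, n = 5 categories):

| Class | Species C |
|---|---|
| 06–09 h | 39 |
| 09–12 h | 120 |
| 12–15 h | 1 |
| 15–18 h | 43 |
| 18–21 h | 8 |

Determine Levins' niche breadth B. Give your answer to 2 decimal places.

2.50

Proportions for Species C (n=211): 39/211=0.1848, 120/211=0.5687, 1/211=0.0047, 43/211=0.2038, 8/211=0.0379
Σpᵢ² = 0.1848² + 0.5687² + 0.0047² + 0.2038² + 0.0379² = 0.034151 + 0.323420 + 0.000022 + 0.041534 + 0.001436 = 0.400563
B = 1 / 0.400563 = 2.4965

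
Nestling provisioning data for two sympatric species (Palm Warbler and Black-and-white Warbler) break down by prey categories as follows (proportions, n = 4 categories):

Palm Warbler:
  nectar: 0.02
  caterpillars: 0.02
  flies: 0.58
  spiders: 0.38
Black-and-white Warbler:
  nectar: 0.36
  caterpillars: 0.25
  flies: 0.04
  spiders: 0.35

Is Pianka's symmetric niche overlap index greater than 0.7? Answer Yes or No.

Σ p₁ᵢp₂ᵢ = 0.0072 + 0.0050 + 0.0232 + 0.1330 = 0.1684
Σp_1ᵢ² = 0.02² + 0.02² + 0.58² + 0.38² = 0.0004 + 0.0004 + 0.3364 + 0.1444 = 0.4816
Σp_2ᵢ² = 0.36² + 0.25² + 0.04² + 0.35² = 0.1296 + 0.0625 + 0.0016 + 0.1225 = 0.3162
O = 0.1684 / √(0.4816 × 0.3162) = 0.1684 / 0.39023 = 0.4315
O = 0.4315 < 0.7 → No.

No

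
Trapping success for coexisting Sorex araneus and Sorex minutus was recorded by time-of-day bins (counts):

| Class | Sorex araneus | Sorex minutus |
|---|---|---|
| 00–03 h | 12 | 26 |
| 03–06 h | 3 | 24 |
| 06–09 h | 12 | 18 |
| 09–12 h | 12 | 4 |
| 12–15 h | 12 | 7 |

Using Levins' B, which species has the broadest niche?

Sorex araneus

Proportions for Sorex araneus (n=51): 12/51=0.2353, 3/51=0.0588, 12/51=0.2353, 12/51=0.2353, 12/51=0.2353
Proportions for Sorex minutus (n=79): 26/79=0.3291, 24/79=0.3038, 18/79=0.2278, 4/79=0.0506, 7/79=0.0886
Σp_aranᵢ² = 0.2353² + 0.0588² + 0.2353² + 0.2353² + 0.2353² = 0.055366 + 0.003457 + 0.055366 + 0.055366 + 0.055366 = 0.224921
B_aran = 1 / 0.224921 = 4.4460
Σp_minuᵢ² = 0.3291² + 0.3038² + 0.2278² + 0.0506² + 0.0886² = 0.108307 + 0.092294 + 0.051893 + 0.002560 + 0.007850 = 0.262904
B_minu = 1 / 0.262904 = 3.8037
Highest B → broadest niche (most generalist): Sorex araneus (B = 4.45).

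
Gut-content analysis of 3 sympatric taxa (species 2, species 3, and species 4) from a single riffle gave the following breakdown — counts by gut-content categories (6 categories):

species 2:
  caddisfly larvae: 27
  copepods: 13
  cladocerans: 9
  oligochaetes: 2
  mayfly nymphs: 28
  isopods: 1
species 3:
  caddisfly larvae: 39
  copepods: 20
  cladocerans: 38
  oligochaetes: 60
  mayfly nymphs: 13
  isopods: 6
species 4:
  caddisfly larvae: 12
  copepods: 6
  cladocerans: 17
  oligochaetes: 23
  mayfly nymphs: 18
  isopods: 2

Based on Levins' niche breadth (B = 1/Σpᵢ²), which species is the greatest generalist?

Proportions for species 2 (n=80): 27/80=0.3375, 13/80=0.1625, 9/80=0.1125, 2/80=0.0250, 28/80=0.3500, 1/80=0.0125
Proportions for species 3 (n=176): 39/176=0.2216, 20/176=0.1136, 38/176=0.2159, 60/176=0.3409, 13/176=0.0739, 6/176=0.0341
Proportions for species 4 (n=78): 12/78=0.1538, 6/78=0.0769, 17/78=0.2179, 23/78=0.2949, 18/78=0.2308, 2/78=0.0256
Σp_2ᵢ² = 0.3375² + 0.1625² + 0.1125² + 0.0250² + 0.3500² + 0.0125² = 0.113906 + 0.026406 + 0.012656 + 0.000625 + 0.122500 + 0.000156 = 0.276249
B_2 = 1 / 0.276249 = 3.6199
Σp_3ᵢ² = 0.2216² + 0.1136² + 0.2159² + 0.3409² + 0.0739² + 0.0341² = 0.049107 + 0.012905 + 0.046613 + 0.116213 + 0.005461 + 0.001163 = 0.231462
B_3 = 1 / 0.231462 = 4.3204
Σp_4ᵢ² = 0.1538² + 0.0769² + 0.2179² + 0.2949² + 0.2308² + 0.0256² = 0.023654 + 0.005914 + 0.047480 + 0.086966 + 0.053269 + 0.000655 = 0.217938
B_4 = 1 / 0.217938 = 4.5885
Highest B → broadest niche (most generalist): species 4 (B = 4.59).

species 4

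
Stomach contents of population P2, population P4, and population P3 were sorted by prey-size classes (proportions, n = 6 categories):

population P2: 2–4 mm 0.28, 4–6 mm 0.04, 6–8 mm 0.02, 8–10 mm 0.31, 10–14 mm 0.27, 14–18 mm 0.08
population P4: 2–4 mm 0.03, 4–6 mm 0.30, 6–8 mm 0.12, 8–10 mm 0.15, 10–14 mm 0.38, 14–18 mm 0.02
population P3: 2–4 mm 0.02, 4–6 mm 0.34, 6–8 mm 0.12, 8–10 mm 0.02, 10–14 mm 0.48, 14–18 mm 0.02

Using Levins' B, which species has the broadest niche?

Σp_P2ᵢ² = 0.28² + 0.04² + 0.02² + 0.31² + 0.27² + 0.08² = 0.0784 + 0.0016 + 0.0004 + 0.0961 + 0.0729 + 0.0064 = 0.2558
B_P2 = 1 / 0.2558 = 3.9093
Σp_P4ᵢ² = 0.03² + 0.30² + 0.12² + 0.15² + 0.38² + 0.02² = 0.0009 + 0.0900 + 0.0144 + 0.0225 + 0.1444 + 0.0004 = 0.2726
B_P4 = 1 / 0.2726 = 3.6684
Σp_P3ᵢ² = 0.02² + 0.34² + 0.12² + 0.02² + 0.48² + 0.02² = 0.0004 + 0.1156 + 0.0144 + 0.0004 + 0.2304 + 0.0004 = 0.3616
B_P3 = 1 / 0.3616 = 2.7655
Highest B → broadest niche (most generalist): population P2 (B = 3.91).

population P2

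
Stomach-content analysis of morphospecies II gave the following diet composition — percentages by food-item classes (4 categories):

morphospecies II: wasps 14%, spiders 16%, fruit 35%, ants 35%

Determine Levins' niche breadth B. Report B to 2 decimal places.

Convert percentages to proportions (divide by 100).
Σpᵢ² = 0.14² + 0.16² + 0.35² + 0.35² = 0.0196 + 0.0256 + 0.1225 + 0.1225 = 0.2902
B = 1 / 0.2902 = 3.4459

3.45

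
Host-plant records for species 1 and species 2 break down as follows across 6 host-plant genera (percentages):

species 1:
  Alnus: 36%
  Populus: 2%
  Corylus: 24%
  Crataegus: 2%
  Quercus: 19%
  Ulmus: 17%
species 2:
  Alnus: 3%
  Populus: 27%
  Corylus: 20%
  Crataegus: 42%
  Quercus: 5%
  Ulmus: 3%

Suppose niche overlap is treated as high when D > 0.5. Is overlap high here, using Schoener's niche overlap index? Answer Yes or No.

No

Convert percentages to proportions (divide by 100).
Σ|p₁ᵢ − p₂ᵢ| = 0.33 + 0.25 + 0.04 + 0.40 + 0.14 + 0.14 = 1.30
D = 1 − ½ × 1.30 = 1 − 0.650 = 0.3500
D = 0.3500 < 0.5 → No.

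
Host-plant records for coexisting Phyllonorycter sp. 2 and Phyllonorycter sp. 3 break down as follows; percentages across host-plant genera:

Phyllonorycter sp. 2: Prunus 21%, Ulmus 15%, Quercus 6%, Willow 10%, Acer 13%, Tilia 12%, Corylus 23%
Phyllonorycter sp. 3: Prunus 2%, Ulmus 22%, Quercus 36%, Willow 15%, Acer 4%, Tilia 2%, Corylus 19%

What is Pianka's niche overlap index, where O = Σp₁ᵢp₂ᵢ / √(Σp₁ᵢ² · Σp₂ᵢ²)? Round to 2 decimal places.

0.63

Convert percentages to proportions (divide by 100).
Σ p₁ᵢp₂ᵢ = 0.0042 + 0.0330 + 0.0216 + 0.0150 + 0.0052 + 0.0024 + 0.0437 = 0.1251
Σp_1ᵢ² = 0.21² + 0.15² + 0.06² + 0.10² + 0.13² + 0.12² + 0.23² = 0.0441 + 0.0225 + 0.0036 + 0.0100 + 0.0169 + 0.0144 + 0.0529 = 0.1644
Σp_2ᵢ² = 0.02² + 0.22² + 0.36² + 0.15² + 0.04² + 0.02² + 0.19² = 0.0004 + 0.0484 + 0.1296 + 0.0225 + 0.0016 + 0.0004 + 0.0361 = 0.2390
O = 0.1251 / √(0.1644 × 0.2390) = 0.1251 / 0.19822 = 0.6311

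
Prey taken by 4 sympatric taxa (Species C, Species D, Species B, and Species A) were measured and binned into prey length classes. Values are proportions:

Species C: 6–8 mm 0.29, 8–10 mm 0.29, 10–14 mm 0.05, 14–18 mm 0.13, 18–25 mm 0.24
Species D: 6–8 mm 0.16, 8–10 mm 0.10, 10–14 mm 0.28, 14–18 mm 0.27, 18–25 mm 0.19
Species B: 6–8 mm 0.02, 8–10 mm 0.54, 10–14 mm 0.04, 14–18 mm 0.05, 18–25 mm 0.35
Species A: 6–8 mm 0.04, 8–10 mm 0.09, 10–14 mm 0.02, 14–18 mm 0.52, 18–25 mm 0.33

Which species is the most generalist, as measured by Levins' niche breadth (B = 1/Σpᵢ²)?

Σp_Cᵢ² = 0.29² + 0.29² + 0.05² + 0.13² + 0.24² = 0.0841 + 0.0841 + 0.0025 + 0.0169 + 0.0576 = 0.2452
B_C = 1 / 0.2452 = 4.0783
Σp_Dᵢ² = 0.16² + 0.10² + 0.28² + 0.27² + 0.19² = 0.0256 + 0.0100 + 0.0784 + 0.0729 + 0.0361 = 0.2230
B_D = 1 / 0.2230 = 4.4843
Σp_Bᵢ² = 0.02² + 0.54² + 0.04² + 0.05² + 0.35² = 0.0004 + 0.2916 + 0.0016 + 0.0025 + 0.1225 = 0.4186
B_B = 1 / 0.4186 = 2.3889
Σp_Aᵢ² = 0.04² + 0.09² + 0.02² + 0.52² + 0.33² = 0.0016 + 0.0081 + 0.0004 + 0.2704 + 0.1089 = 0.3894
B_A = 1 / 0.3894 = 2.5681
Highest B → broadest niche (most generalist): Species D (B = 4.48).

Species D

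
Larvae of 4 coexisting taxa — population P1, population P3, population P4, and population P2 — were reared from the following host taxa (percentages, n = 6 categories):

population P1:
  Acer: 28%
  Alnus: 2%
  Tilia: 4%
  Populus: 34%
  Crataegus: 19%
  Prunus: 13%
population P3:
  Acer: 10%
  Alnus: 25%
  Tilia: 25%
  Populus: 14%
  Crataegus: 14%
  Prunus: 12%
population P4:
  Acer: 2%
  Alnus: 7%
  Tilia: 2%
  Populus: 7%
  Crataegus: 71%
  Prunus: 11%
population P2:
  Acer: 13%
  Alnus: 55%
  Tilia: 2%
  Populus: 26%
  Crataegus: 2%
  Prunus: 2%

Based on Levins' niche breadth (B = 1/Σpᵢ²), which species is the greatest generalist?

population P3

Convert percentages to proportions (divide by 100).
Σp_P1ᵢ² = 0.28² + 0.02² + 0.04² + 0.34² + 0.19² + 0.13² = 0.0784 + 0.0004 + 0.0016 + 0.1156 + 0.0361 + 0.0169 = 0.2490
B_P1 = 1 / 0.2490 = 4.0161
Σp_P3ᵢ² = 0.10² + 0.25² + 0.25² + 0.14² + 0.14² + 0.12² = 0.0100 + 0.0625 + 0.0625 + 0.0196 + 0.0196 + 0.0144 = 0.1886
B_P3 = 1 / 0.1886 = 5.3022
Σp_P4ᵢ² = 0.02² + 0.07² + 0.02² + 0.07² + 0.71² + 0.11² = 0.0004 + 0.0049 + 0.0004 + 0.0049 + 0.5041 + 0.0121 = 0.5268
B_P4 = 1 / 0.5268 = 1.8983
Σp_P2ᵢ² = 0.13² + 0.55² + 0.02² + 0.26² + 0.02² + 0.02² = 0.0169 + 0.3025 + 0.0004 + 0.0676 + 0.0004 + 0.0004 = 0.3882
B_P2 = 1 / 0.3882 = 2.5760
Highest B → broadest niche (most generalist): population P3 (B = 5.30).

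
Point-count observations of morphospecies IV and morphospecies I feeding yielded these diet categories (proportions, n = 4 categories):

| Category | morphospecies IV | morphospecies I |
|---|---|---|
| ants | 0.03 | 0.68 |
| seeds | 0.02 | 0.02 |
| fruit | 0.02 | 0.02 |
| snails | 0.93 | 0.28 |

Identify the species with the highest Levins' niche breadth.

morphospecies I

Σp_IVᵢ² = 0.03² + 0.02² + 0.02² + 0.93² = 0.0009 + 0.0004 + 0.0004 + 0.8649 = 0.8666
B_IV = 1 / 0.8666 = 1.1539
Σp_Iᵢ² = 0.68² + 0.02² + 0.02² + 0.28² = 0.4624 + 0.0004 + 0.0004 + 0.0784 = 0.5416
B_I = 1 / 0.5416 = 1.8464
Highest B → broadest niche (most generalist): morphospecies I (B = 1.85).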